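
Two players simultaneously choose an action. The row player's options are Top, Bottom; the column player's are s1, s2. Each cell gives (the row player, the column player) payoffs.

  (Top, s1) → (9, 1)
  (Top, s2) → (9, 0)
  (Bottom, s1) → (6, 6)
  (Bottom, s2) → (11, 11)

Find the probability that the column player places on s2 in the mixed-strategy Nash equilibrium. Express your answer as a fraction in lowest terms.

3/5

The column player's mix q on s1 must make the row player indifferent between Top and Bottom.
The row player's payoff from Top: 9q + 9(1−q). From Bottom: 6q + 11(1−q).
Set equal: 3q = 2(1−q) → q = 2/5.
Probability on s2 is 1 − 2/5 = 3/5.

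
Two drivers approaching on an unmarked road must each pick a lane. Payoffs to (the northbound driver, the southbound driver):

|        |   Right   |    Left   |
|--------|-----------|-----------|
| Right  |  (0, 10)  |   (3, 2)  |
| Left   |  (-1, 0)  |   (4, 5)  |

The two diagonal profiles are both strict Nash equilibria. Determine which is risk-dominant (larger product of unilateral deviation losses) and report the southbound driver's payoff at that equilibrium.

At both Right: the northbound driver loses 0 − (-1) = 1 by deviating; the southbound driver loses 10 − 2 = 8. Product = 1·8 = 8.
At both Left: the northbound driver loses 4 − 3 = 1 by deviating; the southbound driver loses 5 − 0 = 5. Product = 1·5 = 5.
8 > 5, so both Right is risk-dominant. The southbound driver's payoff there is 10.

10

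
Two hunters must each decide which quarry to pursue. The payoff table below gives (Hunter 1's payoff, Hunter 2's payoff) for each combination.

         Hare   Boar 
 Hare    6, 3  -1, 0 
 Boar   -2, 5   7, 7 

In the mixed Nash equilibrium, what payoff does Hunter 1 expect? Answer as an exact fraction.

Hunter 2 mixes with probability q on Hare, chosen so Hunter 1 is indifferent: 6q + (-1)(1−q) = (-2)q + 7(1−q) gives q = 1/2.
Hunter 1's expected payoff (from either row, since indifferent) is 6·1/2 + (-1)·1/2 = 5/2.

5/2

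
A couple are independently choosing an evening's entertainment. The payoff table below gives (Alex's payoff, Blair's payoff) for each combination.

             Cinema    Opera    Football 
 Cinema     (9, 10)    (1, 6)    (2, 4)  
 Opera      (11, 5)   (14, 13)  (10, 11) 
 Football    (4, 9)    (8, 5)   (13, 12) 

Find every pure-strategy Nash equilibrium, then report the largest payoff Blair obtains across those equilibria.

13

Both Opera is a pure NE (Alex: 14 ≥ 8; Blair: 13 ≥ 11). Blair gets 13.
Both Football is a pure NE (Alex: 13 ≥ 10; Blair: 12 ≥ 9). Blair gets 12.
Every other cell has a profitable deviation for at least one player. Highest of {13, 12} is 13.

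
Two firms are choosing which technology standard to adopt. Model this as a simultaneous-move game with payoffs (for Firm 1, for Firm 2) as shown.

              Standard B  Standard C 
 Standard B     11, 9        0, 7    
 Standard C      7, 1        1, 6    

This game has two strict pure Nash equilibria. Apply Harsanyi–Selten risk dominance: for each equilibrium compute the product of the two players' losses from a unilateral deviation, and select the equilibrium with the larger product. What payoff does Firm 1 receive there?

11

At both Standard B: Firm 1 loses 11 − 7 = 4 by deviating; Firm 2 loses 9 − 7 = 2. Product = 4·2 = 8.
At both Standard C: Firm 1 loses 1 − 0 = 1 by deviating; Firm 2 loses 6 − 1 = 5. Product = 1·5 = 5.
8 > 5, so both Standard B is risk-dominant. Firm 1's payoff there is 11.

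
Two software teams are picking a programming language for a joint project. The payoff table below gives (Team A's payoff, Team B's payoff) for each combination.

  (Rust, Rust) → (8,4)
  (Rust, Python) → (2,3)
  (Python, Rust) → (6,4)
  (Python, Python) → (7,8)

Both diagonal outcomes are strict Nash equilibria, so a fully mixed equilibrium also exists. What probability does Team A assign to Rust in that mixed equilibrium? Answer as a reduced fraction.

4/5

Team A's mix p on Rust must make Team B indifferent between Rust and Python.
Team B's payoff from Rust: 4p + 4(1−p). From Python: 3p + 8(1−p).
Set equal: 1p = 4(1−p) → p = 4/5.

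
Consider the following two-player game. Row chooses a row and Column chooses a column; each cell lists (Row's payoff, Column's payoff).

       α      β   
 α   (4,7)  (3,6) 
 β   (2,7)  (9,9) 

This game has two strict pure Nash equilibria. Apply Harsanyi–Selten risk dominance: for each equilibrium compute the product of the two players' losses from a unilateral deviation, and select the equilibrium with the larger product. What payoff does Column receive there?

At both α: Row loses 4 − 2 = 2 by deviating; Column loses 7 − 6 = 1. Product = 2·1 = 2.
At both β: Row loses 9 − 3 = 6 by deviating; Column loses 9 − 7 = 2. Product = 6·2 = 12.
12 > 2, so both β is risk-dominant. Column's payoff there is 9.

9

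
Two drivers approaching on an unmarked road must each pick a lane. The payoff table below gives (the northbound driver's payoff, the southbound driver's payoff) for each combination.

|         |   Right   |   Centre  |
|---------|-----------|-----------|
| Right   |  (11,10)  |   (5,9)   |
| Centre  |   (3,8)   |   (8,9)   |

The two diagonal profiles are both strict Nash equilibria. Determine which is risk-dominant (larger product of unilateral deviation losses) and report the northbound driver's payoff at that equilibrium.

11

At both Right: the northbound driver loses 11 − 3 = 8 by deviating; the southbound driver loses 10 − 9 = 1. Product = 8·1 = 8.
At both Centre: the northbound driver loses 8 − 5 = 3 by deviating; the southbound driver loses 9 − 8 = 1. Product = 3·1 = 3.
8 > 3, so both Right is risk-dominant. The northbound driver's payoff there is 11.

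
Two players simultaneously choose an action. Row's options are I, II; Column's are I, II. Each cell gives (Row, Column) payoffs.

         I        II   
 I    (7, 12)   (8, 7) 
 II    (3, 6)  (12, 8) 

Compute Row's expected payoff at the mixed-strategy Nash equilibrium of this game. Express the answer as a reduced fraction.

15/2

Column mixes with probability q on I, chosen so Row is indifferent: 7q + 8(1−q) = 3q + 12(1−q) gives q = 1/2.
Row's expected payoff (from either row, since indifferent) is 7·1/2 + 8·1/2 = 15/2.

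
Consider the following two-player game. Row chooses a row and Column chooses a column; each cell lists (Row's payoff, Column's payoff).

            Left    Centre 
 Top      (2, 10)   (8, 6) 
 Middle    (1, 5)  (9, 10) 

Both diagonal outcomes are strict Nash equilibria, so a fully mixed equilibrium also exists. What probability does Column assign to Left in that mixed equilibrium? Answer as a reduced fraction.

1/2

Column's mix q on Left must make Row indifferent between Top and Middle.
Row's payoff from Top: 2q + 8(1−q). From Middle: 1q + 9(1−q).
Set equal: 1q = 1(1−q) → q = 1/2.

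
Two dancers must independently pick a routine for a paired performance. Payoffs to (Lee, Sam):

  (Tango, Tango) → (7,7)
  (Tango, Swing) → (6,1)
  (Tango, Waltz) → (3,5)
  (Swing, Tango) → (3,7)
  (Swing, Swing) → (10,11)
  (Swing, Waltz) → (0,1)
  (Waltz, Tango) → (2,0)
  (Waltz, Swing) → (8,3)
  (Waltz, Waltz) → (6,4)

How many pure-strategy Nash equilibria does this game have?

Both Tango: Lee gets 7 (best alternative 3); Sam gets 7 (best alternative 5). Neither deviates — NE.
Both Swing: Lee gets 10 (best alternative 8); Sam gets 11 (best alternative 7). Neither deviates — NE.
Both Waltz: Lee gets 6 (best alternative 3); Sam gets 4 (best alternative 3). Neither deviates — NE.
(Waltz, Swing) is not a NE: Lee would switch to Swing (10 > 8).
No other cell survives both best-response checks, so there are 3 pure NE.

3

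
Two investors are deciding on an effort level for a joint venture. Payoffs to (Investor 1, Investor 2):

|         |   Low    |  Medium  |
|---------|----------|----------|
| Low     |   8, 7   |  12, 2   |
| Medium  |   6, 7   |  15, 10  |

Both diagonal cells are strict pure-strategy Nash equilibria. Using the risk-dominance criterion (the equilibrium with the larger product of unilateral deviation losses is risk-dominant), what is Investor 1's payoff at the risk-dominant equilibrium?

At both Low: Investor 1 loses 8 − 6 = 2 by deviating; Investor 2 loses 7 − 2 = 5. Product = 2·5 = 10.
At both Medium: Investor 1 loses 15 − 12 = 3 by deviating; Investor 2 loses 10 − 7 = 3. Product = 3·3 = 9.
10 > 9, so both Low is risk-dominant. Investor 1's payoff there is 8.

8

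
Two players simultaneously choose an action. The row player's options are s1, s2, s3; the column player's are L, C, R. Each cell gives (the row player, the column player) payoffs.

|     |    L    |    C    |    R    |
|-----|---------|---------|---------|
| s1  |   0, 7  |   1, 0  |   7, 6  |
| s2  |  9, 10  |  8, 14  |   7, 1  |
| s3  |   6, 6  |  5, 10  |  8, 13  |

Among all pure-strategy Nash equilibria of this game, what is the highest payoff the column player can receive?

14

(s2, C) is a pure NE (the row player: 8 ≥ 5; the column player: 14 ≥ 10). The column player gets 14.
(s3, R) is a pure NE (the row player: 8 ≥ 7; the column player: 13 ≥ 10). The column player gets 13.
Every other cell has a profitable deviation for at least one player. Highest of {14, 13} is 14.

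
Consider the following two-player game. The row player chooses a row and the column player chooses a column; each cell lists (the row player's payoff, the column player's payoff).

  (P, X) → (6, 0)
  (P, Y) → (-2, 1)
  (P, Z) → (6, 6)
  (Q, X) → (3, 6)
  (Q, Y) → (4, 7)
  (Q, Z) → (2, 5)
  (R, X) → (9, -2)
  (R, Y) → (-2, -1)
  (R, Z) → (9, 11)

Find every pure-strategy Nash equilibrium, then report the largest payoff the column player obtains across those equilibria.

11

(Q, Y) is a pure NE (the row player: 4 ≥ -2; the column player: 7 ≥ 6). The column player gets 7.
(R, Z) is a pure NE (the row player: 9 ≥ 6; the column player: 11 ≥ -1). The column player gets 11.
Every other cell has a profitable deviation for at least one player. Highest of {7, 11} is 11.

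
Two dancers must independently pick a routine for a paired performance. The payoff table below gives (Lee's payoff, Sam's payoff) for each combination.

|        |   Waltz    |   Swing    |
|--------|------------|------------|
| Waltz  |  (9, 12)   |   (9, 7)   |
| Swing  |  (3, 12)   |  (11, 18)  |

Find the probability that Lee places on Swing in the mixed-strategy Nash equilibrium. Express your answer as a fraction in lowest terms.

Lee's mix p on Waltz must make Sam indifferent between Waltz and Swing.
Sam's payoff from Waltz: 12p + 12(1−p). From Swing: 7p + 18(1−p).
Set equal: 5p = 6(1−p) → p = 6/11.
Probability on Swing is 1 − 6/11 = 5/11.

5/11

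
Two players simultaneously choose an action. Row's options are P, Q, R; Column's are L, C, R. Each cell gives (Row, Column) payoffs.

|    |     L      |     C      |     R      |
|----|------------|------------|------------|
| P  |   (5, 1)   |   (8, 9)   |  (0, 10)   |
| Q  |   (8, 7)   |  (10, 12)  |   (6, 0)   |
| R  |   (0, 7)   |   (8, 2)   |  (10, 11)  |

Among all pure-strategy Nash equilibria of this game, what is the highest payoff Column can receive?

(Q, C) is a pure NE (Row: 10 ≥ 8; Column: 12 ≥ 7). Column gets 12.
(R, R) is a pure NE (Row: 10 ≥ 6; Column: 11 ≥ 7). Column gets 11.
Every other cell has a profitable deviation for at least one player. Highest of {12, 11} is 12.

12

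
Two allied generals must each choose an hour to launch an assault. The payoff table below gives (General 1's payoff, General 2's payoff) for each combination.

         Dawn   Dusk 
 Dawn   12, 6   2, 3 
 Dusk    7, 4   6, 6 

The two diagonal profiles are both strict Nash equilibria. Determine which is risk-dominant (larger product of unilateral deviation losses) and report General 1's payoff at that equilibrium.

12

At both Dawn: General 1 loses 12 − 7 = 5 by deviating; General 2 loses 6 − 3 = 3. Product = 5·3 = 15.
At both Dusk: General 1 loses 6 − 2 = 4 by deviating; General 2 loses 6 − 4 = 2. Product = 4·2 = 8.
15 > 8, so both Dawn is risk-dominant. General 1's payoff there is 12.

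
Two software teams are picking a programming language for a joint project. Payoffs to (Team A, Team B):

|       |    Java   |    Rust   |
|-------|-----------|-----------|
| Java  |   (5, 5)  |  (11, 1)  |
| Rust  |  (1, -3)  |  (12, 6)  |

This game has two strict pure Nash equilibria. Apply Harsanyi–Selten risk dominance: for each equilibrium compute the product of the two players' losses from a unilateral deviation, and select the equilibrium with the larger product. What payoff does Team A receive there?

5

At both Java: Team A loses 5 − 1 = 4 by deviating; Team B loses 5 − 1 = 4. Product = 4·4 = 16.
At both Rust: Team A loses 12 − 11 = 1 by deviating; Team B loses 6 − (-3) = 9. Product = 1·9 = 9.
16 > 9, so both Java is risk-dominant. Team A's payoff there is 5.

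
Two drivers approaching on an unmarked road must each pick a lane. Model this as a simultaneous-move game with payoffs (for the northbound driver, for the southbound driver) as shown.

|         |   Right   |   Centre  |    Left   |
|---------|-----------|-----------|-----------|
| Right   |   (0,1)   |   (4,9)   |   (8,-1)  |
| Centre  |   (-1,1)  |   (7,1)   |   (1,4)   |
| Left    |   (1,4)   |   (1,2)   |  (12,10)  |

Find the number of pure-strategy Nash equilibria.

1

Both Left: the northbound driver gets 12 (best alternative 8); the southbound driver gets 10 (best alternative 4). Neither deviates — NE.
Both Right is not a NE: the northbound driver would switch to Left (1 > 0).
No other cell survives both best-response checks, so there is 1 pure NE.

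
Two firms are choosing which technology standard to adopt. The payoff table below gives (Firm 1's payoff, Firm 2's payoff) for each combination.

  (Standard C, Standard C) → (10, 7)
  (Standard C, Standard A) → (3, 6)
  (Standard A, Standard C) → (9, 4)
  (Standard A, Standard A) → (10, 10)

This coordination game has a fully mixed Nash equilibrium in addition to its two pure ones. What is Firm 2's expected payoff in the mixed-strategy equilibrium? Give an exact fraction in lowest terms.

Firm 1 mixes with probability p on Standard C, chosen so Firm 2 is indifferent: 7p + 4(1−p) = 6p + 10(1−p) gives p = 6/7.
Firm 2's expected payoff is 7·6/7 + 4·1/7 = 46/7.

46/7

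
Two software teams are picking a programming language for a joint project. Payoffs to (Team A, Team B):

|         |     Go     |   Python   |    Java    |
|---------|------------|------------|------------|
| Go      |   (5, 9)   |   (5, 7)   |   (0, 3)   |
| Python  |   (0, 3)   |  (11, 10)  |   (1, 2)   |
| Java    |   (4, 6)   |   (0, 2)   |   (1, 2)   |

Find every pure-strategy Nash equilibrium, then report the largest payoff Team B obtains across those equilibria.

Both Go is a pure NE (Team A: 5 ≥ 4; Team B: 9 ≥ 7). Team B gets 9.
Both Python is a pure NE (Team A: 11 ≥ 5; Team B: 10 ≥ 3). Team B gets 10.
Every other cell has a profitable deviation for at least one player. Highest of {9, 10} is 10.

10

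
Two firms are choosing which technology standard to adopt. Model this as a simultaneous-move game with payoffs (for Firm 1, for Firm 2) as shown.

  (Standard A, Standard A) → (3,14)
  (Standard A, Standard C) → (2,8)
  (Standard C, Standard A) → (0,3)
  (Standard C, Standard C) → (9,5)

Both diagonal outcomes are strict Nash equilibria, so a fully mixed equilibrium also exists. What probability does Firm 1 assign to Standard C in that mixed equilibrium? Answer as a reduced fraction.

Firm 1's mix p on Standard A must make Firm 2 indifferent between Standard A and Standard C.
Firm 2's payoff from Standard A: 14p + 3(1−p). From Standard C: 8p + 5(1−p).
Set equal: 6p = 2(1−p) → p = 2/8 = 1/4.
Probability on Standard C is 1 − 1/4 = 3/4.

3/4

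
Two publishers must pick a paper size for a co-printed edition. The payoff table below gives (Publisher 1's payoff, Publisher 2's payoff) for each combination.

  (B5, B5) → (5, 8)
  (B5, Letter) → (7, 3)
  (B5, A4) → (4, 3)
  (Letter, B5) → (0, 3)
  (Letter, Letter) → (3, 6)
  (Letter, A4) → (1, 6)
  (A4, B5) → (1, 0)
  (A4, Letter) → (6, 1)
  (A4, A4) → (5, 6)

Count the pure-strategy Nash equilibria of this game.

2

Both B5: Publisher 1 gets 5 (best alternative 1); Publisher 2 gets 8 (best alternative 3). Neither deviates — NE.
Both A4: Publisher 1 gets 5 (best alternative 4); Publisher 2 gets 6 (best alternative 1). Neither deviates — NE.
Both Letter is not a NE: Publisher 1 would switch to B5 (7 > 3).
No other cell survives both best-response checks, so there are 2 pure NE.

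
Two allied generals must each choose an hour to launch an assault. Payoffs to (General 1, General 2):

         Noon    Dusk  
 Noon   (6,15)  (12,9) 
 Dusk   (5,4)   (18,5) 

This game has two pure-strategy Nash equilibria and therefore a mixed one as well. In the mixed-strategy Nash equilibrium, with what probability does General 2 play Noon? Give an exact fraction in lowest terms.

General 2's mix q on Noon must make General 1 indifferent between Noon and Dusk.
General 1's payoff from Noon: 6q + 12(1−q). From Dusk: 5q + 18(1−q).
Set equal: 1q = 6(1−q) → q = 6/7.

6/7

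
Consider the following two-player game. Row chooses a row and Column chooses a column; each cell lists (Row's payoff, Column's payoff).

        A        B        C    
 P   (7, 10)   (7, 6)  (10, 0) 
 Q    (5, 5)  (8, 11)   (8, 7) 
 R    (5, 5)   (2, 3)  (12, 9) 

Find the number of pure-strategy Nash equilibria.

(P, A): Row gets 7 (best alternative 5); Column gets 10 (best alternative 6). Neither deviates — NE.
(Q, B): Row gets 8 (best alternative 7); Column gets 11 (best alternative 7). Neither deviates — NE.
(R, C): Row gets 12 (best alternative 10); Column gets 9 (best alternative 5). Neither deviates — NE.
(P, B) is not a NE: Row would switch to Q (8 > 7).
No other cell survives both best-response checks, so there are 3 pure NE.

3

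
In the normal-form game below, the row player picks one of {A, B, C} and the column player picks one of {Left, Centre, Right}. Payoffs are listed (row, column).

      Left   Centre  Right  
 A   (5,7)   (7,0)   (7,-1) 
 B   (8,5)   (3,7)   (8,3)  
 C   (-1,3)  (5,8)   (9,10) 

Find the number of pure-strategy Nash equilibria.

1

(C, Right): the row player gets 9 (best alternative 8); the column player gets 10 (best alternative 8). Neither deviates — NE.
(A, Left) is not a NE: the row player would switch to B (8 > 5).
No other cell survives both best-response checks, so there is 1 pure NE.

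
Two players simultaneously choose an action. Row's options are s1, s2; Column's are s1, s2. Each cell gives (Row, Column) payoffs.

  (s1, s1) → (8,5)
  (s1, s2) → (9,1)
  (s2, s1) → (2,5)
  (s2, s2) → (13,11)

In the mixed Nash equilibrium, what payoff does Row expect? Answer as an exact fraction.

43/5

Column mixes with probability q on s1, chosen so Row is indifferent: 8q + 9(1−q) = 2q + 13(1−q) gives q = 2/5.
Row's expected payoff (from either row, since indifferent) is 8·2/5 + 9·3/5 = 43/5.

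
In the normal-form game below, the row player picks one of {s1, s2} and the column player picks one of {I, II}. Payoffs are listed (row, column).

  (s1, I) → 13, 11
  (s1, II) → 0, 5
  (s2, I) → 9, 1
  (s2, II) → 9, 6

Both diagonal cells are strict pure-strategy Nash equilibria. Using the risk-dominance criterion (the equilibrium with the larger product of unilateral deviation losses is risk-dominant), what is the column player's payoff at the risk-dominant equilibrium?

6

At (s1, I): the row player loses 13 − 9 = 4 by deviating; the column player loses 11 − 5 = 6. Product = 4·6 = 24.
At (s2, II): the row player loses 9 − 0 = 9 by deviating; the column player loses 6 − 1 = 5. Product = 9·5 = 45.
45 > 24, so (s2, II) is risk-dominant. The column player's payoff there is 6.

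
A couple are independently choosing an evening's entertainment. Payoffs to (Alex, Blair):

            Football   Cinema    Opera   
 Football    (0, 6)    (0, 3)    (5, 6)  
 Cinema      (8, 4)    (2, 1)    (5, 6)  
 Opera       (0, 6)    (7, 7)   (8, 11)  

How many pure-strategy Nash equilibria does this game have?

Both Opera: Alex gets 8 (best alternative 5); Blair gets 11 (best alternative 7). Neither deviates — NE.
Both Football is not a NE: Alex would switch to Cinema (8 > 0).
No other cell survives both best-response checks, so there is 1 pure NE.

1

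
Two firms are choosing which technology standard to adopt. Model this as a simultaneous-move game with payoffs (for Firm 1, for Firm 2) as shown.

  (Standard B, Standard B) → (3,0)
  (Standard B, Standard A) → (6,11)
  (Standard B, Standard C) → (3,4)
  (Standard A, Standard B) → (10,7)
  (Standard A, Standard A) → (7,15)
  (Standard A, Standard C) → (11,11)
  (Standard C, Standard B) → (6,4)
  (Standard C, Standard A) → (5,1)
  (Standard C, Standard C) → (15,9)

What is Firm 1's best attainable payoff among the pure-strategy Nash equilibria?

Both Standard A is a pure NE (Firm 1: 7 ≥ 6; Firm 2: 15 ≥ 11). Firm 1 gets 7.
Both Standard C is a pure NE (Firm 1: 15 ≥ 11; Firm 2: 9 ≥ 4). Firm 1 gets 15.
Every other cell has a profitable deviation for at least one player. Highest of {7, 15} is 15.

15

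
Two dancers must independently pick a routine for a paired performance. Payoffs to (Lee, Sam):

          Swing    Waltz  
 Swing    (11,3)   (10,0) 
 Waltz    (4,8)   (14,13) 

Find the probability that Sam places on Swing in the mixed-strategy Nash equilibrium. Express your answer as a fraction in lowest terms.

Sam's mix q on Swing must make Lee indifferent between Swing and Waltz.
Lee's payoff from Swing: 11q + 10(1−q). From Waltz: 4q + 14(1−q).
Set equal: 7q = 4(1−q) → q = 4/11.

4/11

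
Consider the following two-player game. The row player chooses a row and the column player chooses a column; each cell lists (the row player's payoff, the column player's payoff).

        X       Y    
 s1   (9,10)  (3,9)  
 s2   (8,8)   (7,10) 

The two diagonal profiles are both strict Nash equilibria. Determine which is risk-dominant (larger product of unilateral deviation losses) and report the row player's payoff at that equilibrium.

At (s1, X): the row player loses 9 − 8 = 1 by deviating; the column player loses 10 − 9 = 1. Product = 1·1 = 1.
At (s2, Y): the row player loses 7 − 3 = 4 by deviating; the column player loses 10 − 8 = 2. Product = 4·2 = 8.
8 > 1, so (s2, Y) is risk-dominant. The row player's payoff there is 7.

7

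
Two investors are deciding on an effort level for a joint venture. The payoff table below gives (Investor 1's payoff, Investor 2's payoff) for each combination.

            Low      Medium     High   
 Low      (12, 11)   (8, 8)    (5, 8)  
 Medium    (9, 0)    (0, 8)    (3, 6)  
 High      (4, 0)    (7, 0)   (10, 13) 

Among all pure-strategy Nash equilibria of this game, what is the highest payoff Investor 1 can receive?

Both Low is a pure NE (Investor 1: 12 ≥ 9; Investor 2: 11 ≥ 8). Investor 1 gets 12.
Both High is a pure NE (Investor 1: 10 ≥ 5; Investor 2: 13 ≥ 0). Investor 1 gets 10.
Every other cell has a profitable deviation for at least one player. Highest of {12, 10} is 12.

12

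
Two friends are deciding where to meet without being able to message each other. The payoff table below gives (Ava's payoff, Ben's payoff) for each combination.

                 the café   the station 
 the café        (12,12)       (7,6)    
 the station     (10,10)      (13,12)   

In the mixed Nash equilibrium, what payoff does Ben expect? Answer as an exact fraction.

21/2

Ava mixes with probability p on the café, chosen so Ben is indifferent: 12p + 10(1−p) = 6p + 12(1−p) gives p = 1/4.
Ben's expected payoff is 12·1/4 + 10·3/4 = 21/2.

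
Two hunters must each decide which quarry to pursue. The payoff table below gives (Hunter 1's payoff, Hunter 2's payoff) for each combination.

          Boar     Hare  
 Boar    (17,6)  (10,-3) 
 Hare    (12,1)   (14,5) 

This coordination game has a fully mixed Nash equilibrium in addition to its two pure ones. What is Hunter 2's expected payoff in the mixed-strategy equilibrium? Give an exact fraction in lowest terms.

33/13

Hunter 1 mixes with probability p on Boar, chosen so Hunter 2 is indifferent: 6p + 1(1−p) = (-3)p + 5(1−p) gives p = 4/13.
Hunter 2's expected payoff is 6·4/13 + 1·9/13 = 33/13.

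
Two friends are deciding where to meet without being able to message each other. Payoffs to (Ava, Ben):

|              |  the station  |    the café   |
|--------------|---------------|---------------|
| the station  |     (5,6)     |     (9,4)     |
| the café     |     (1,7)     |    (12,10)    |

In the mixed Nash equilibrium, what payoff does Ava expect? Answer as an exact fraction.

Ben mixes with probability q on the station, chosen so Ava is indifferent: 5q + 9(1−q) = 1q + 12(1−q) gives q = 3/7.
Ava's expected payoff (from either row, since indifferent) is 5·3/7 + 9·4/7 = 51/7.

51/7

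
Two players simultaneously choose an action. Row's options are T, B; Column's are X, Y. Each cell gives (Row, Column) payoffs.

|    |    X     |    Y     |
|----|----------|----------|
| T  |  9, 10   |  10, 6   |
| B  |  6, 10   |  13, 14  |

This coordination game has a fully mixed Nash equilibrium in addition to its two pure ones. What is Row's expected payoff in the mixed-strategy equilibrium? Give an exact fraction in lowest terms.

Column mixes with probability q on X, chosen so Row is indifferent: 9q + 10(1−q) = 6q + 13(1−q) gives q = 1/2.
Row's expected payoff (from either row, since indifferent) is 9·1/2 + 10·1/2 = 19/2.

19/2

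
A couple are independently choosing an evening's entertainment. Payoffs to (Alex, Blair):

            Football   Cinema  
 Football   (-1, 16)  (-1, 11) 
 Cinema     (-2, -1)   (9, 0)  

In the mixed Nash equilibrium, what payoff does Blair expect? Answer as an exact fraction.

11/6

Alex mixes with probability p on Football, chosen so Blair is indifferent: 16p + (-1)(1−p) = 11p + 0(1−p) gives p = 1/6.
Blair's expected payoff is 16·1/6 + (-1)·5/6 = 11/6.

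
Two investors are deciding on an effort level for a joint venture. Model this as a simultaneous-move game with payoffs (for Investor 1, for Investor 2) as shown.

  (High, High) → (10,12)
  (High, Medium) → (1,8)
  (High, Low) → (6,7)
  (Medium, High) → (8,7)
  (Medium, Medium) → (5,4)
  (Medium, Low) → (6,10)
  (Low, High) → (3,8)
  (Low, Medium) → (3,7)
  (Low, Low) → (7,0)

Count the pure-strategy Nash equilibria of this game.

Both High: Investor 1 gets 10 (best alternative 8); Investor 2 gets 12 (best alternative 8). Neither deviates — NE.
Both Low is not a NE: Investor 2 would switch to High (8 > 0).
No other cell survives both best-response checks, so there is 1 pure NE.

1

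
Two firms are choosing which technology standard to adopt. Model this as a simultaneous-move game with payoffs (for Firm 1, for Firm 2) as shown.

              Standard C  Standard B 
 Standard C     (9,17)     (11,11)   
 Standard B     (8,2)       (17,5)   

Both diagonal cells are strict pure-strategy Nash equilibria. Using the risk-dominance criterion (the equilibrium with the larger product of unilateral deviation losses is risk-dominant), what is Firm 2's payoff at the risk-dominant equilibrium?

At both Standard C: Firm 1 loses 9 − 8 = 1 by deviating; Firm 2 loses 17 − 11 = 6. Product = 1·6 = 6.
At both Standard B: Firm 1 loses 17 − 11 = 6 by deviating; Firm 2 loses 5 − 2 = 3. Product = 6·3 = 18.
18 > 6, so both Standard B is risk-dominant. Firm 2's payoff there is 5.

5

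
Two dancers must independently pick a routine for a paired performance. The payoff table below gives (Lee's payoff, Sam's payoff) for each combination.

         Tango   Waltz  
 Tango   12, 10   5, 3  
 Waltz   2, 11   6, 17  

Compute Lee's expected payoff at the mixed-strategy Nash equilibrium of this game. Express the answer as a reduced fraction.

Sam mixes with probability q on Tango, chosen so Lee is indifferent: 12q + 5(1−q) = 2q + 6(1−q) gives q = 1/11.
Lee's expected payoff (from either row, since indifferent) is 12·1/11 + 5·10/11 = 62/11.

62/11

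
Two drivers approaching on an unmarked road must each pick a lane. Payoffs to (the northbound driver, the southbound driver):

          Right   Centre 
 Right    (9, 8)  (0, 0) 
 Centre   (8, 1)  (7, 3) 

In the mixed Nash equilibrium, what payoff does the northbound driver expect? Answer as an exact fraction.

The southbound driver mixes with probability q on Right, chosen so the northbound driver is indifferent: 9q + 0(1−q) = 8q + 7(1−q) gives q = 7/8.
The northbound driver's expected payoff (from either row, since indifferent) is 9·7/8 + 0·1/8 = 63/8.

63/8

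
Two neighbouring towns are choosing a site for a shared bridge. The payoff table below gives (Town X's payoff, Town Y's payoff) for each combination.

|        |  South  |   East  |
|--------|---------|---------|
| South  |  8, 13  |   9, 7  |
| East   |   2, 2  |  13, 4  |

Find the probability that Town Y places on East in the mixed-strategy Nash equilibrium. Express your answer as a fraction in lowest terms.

Town Y's mix q on South must make Town X indifferent between South and East.
Town X's payoff from South: 8q + 9(1−q). From East: 2q + 13(1−q).
Set equal: 6q = 4(1−q) → q = 4/10 = 2/5.
Probability on East is 1 − 2/5 = 3/5.

3/5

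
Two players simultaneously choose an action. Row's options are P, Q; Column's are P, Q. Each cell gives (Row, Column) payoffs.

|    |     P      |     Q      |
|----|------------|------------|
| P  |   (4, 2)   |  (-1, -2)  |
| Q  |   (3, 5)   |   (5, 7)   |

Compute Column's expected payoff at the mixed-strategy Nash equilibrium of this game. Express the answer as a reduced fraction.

4

Row mixes with probability p on P, chosen so Column is indifferent: 2p + 5(1−p) = (-2)p + 7(1−p) gives p = 1/3.
Column's expected payoff is 2·1/3 + 5·2/3 = 4.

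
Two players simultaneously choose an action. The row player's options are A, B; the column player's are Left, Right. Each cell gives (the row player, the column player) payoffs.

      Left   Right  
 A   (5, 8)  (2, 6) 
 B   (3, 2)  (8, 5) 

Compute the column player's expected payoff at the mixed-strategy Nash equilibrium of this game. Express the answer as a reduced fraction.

The row player mixes with probability p on A, chosen so the column player is indifferent: 8p + 2(1−p) = 6p + 5(1−p) gives p = 3/5.
The column player's expected payoff is 8·3/5 + 2·2/5 = 28/5.

28/5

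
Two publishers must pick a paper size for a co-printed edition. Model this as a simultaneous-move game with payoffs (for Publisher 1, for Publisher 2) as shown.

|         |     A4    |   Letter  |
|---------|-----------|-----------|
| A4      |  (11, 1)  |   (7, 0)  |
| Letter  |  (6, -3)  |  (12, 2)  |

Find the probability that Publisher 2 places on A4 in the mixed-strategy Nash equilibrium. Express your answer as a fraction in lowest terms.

1/2

Publisher 2's mix q on A4 must make Publisher 1 indifferent between A4 and Letter.
Publisher 1's payoff from A4: 11q + 7(1−q). From Letter: 6q + 12(1−q).
Set equal: 5q = 5(1−q) → q = 5/10 = 1/2.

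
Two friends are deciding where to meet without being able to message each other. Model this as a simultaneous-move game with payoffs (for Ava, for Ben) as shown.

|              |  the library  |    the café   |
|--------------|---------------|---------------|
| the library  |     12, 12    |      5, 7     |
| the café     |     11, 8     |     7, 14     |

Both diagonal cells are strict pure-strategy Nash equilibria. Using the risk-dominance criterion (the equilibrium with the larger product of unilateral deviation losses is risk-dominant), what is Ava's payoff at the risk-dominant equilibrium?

At both the library: Ava loses 12 − 11 = 1 by deviating; Ben loses 12 − 7 = 5. Product = 1·5 = 5.
At both the café: Ava loses 7 − 5 = 2 by deviating; Ben loses 14 − 8 = 6. Product = 2·6 = 12.
12 > 5, so both the café is risk-dominant. Ava's payoff there is 7.

7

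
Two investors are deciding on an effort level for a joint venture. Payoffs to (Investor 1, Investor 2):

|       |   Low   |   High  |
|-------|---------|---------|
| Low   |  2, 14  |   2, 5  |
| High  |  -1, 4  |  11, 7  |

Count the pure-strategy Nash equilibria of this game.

Both Low: Investor 1 gets 2 (best alternative -1); Investor 2 gets 14 (best alternative 5). Neither deviates — NE.
Both High: Investor 1 gets 11 (best alternative 2); Investor 2 gets 7 (best alternative 4). Neither deviates — NE.
(High, Low) is not a NE: Investor 1 would switch to Low (2 > -1).
No other cell survives both best-response checks, so there are 2 pure NE.

2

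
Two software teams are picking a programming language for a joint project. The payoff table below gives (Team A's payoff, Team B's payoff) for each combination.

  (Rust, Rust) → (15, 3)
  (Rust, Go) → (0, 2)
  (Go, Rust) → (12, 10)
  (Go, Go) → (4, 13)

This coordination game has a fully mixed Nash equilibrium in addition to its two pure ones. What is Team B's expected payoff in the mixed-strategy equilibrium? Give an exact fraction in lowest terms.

19/4

Team A mixes with probability p on Rust, chosen so Team B is indifferent: 3p + 10(1−p) = 2p + 13(1−p) gives p = 3/4.
Team B's expected payoff is 3·3/4 + 10·1/4 = 19/4.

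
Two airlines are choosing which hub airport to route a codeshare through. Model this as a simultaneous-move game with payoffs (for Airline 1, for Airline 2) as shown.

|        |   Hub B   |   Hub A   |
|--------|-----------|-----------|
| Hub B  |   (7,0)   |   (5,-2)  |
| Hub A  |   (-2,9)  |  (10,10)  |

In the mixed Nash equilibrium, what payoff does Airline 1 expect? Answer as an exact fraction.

40/7

Airline 2 mixes with probability q on Hub B, chosen so Airline 1 is indifferent: 7q + 5(1−q) = (-2)q + 10(1−q) gives q = 5/14.
Airline 1's expected payoff (from either row, since indifferent) is 7·5/14 + 5·9/14 = 40/7.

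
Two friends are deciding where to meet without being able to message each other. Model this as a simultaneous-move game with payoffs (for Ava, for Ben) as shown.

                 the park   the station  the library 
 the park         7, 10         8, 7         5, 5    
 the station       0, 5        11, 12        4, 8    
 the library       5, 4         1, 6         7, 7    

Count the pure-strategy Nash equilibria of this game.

Both the park: Ava gets 7 (best alternative 5); Ben gets 10 (best alternative 7). Neither deviates — NE.
Both the station: Ava gets 11 (best alternative 8); Ben gets 12 (best alternative 8). Neither deviates — NE.
Both the library: Ava gets 7 (best alternative 5); Ben gets 7 (best alternative 6). Neither deviates — NE.
(the station, the park) is not a NE: Ava would switch to the park (7 > 0).
No other cell survives both best-response checks, so there are 3 pure NE.

3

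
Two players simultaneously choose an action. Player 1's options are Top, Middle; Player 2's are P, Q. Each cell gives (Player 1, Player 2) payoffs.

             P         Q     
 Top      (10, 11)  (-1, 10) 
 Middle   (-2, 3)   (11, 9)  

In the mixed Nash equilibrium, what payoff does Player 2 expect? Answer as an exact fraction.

69/7

Player 1 mixes with probability p on Top, chosen so Player 2 is indifferent: 11p + 3(1−p) = 10p + 9(1−p) gives p = 6/7.
Player 2's expected payoff is 11·6/7 + 3·1/7 = 69/7.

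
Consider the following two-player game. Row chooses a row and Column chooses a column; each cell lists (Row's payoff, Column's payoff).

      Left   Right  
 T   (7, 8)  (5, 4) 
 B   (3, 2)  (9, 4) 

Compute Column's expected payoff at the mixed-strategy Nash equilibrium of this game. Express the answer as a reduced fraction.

4

Row mixes with probability p on T, chosen so Column is indifferent: 8p + 2(1−p) = 4p + 4(1−p) gives p = 1/3.
Column's expected payoff is 8·1/3 + 2·2/3 = 4.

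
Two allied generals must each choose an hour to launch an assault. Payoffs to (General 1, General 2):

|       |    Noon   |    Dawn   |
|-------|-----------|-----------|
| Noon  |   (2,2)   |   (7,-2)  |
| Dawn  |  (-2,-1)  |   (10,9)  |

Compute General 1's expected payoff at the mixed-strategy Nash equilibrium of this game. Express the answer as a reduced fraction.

General 2 mixes with probability q on Noon, chosen so General 1 is indifferent: 2q + 7(1−q) = (-2)q + 10(1−q) gives q = 3/7.
General 1's expected payoff (from either row, since indifferent) is 2·3/7 + 7·4/7 = 34/7.

34/7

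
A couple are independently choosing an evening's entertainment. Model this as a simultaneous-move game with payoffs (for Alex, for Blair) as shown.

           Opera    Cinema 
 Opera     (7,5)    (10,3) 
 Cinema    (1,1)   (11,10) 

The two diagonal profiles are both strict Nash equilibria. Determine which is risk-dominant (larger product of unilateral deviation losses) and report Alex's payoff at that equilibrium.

At both Opera: Alex loses 7 − 1 = 6 by deviating; Blair loses 5 − 3 = 2. Product = 6·2 = 12.
At both Cinema: Alex loses 11 − 10 = 1 by deviating; Blair loses 10 − 1 = 9. Product = 1·9 = 9.
12 > 9, so both Opera is risk-dominant. Alex's payoff there is 7.

7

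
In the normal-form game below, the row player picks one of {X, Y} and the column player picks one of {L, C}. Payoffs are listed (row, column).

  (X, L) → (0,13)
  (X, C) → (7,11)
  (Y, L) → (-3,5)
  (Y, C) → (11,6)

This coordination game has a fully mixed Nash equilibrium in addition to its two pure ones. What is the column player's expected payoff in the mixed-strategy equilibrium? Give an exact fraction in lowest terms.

The row player mixes with probability p on X, chosen so the column player is indifferent: 13p + 5(1−p) = 11p + 6(1−p) gives p = 1/3.
The column player's expected payoff is 13·1/3 + 5·2/3 = 23/3.

23/3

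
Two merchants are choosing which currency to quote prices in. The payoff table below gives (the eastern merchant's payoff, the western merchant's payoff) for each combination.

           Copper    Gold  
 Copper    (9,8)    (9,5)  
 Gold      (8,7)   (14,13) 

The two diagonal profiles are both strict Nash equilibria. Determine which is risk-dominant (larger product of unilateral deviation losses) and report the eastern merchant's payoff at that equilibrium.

14

At both Copper: the eastern merchant loses 9 − 8 = 1 by deviating; the western merchant loses 8 − 5 = 3. Product = 1·3 = 3.
At both Gold: the eastern merchant loses 14 − 9 = 5 by deviating; the western merchant loses 13 − 7 = 6. Product = 5·6 = 30.
30 > 3, so both Gold is risk-dominant. The eastern merchant's payoff there is 14.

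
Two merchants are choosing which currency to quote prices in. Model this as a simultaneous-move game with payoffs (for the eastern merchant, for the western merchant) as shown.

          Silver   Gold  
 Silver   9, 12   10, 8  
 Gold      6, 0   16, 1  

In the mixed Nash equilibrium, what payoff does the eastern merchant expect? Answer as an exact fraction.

28/3

The western merchant mixes with probability q on Silver, chosen so the eastern merchant is indifferent: 9q + 10(1−q) = 6q + 16(1−q) gives q = 2/3.
The eastern merchant's expected payoff (from either row, since indifferent) is 9·2/3 + 10·1/3 = 28/3.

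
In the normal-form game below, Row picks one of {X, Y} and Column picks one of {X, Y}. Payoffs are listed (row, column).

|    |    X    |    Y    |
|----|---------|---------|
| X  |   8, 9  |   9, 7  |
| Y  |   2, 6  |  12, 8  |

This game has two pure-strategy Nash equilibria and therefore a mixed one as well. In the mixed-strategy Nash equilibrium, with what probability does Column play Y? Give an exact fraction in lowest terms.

2/3

Column's mix q on X must make Row indifferent between X and Y.
Row's payoff from X: 8q + 9(1−q). From Y: 2q + 12(1−q).
Set equal: 6q = 3(1−q) → q = 3/9 = 1/3.
Probability on Y is 1 − 1/3 = 2/3.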